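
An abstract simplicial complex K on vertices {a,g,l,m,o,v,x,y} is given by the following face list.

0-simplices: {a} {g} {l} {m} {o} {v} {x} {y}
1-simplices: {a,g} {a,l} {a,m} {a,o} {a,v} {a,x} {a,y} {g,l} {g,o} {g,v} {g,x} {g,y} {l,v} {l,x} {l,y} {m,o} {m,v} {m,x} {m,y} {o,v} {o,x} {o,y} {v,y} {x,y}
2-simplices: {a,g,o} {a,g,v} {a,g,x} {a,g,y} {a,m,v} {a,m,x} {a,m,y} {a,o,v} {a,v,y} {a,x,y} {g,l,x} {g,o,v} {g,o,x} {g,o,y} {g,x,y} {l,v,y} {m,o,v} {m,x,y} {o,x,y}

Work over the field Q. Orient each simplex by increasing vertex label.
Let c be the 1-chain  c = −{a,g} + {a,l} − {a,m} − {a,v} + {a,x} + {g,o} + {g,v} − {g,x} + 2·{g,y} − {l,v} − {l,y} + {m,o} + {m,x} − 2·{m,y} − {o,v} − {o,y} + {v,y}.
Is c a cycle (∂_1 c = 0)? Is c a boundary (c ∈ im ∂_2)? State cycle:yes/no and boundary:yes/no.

n_0=8 n_1=24 n_2=19  [Q]
∂1: piv[ag,al,am,ao,av,ax,ay] rk=7  ker:gl,go,gv,gx,gy,lv,lx,ly,mo,mv,mx,my,ov,ox,oy,vy,xy
∂2: piv[ago,agv,agx,agy,amv,amx,amy,aov,avy,axy,glx,gox,goy,lvy,mov] rk=15  ker:gov,gxy,mxy,oxy
∂1c = {a} − 4·{g} + 3·{l} − {m} + 4·{o} − 3·{v} + {x} − {y}

cycle:no boundary:no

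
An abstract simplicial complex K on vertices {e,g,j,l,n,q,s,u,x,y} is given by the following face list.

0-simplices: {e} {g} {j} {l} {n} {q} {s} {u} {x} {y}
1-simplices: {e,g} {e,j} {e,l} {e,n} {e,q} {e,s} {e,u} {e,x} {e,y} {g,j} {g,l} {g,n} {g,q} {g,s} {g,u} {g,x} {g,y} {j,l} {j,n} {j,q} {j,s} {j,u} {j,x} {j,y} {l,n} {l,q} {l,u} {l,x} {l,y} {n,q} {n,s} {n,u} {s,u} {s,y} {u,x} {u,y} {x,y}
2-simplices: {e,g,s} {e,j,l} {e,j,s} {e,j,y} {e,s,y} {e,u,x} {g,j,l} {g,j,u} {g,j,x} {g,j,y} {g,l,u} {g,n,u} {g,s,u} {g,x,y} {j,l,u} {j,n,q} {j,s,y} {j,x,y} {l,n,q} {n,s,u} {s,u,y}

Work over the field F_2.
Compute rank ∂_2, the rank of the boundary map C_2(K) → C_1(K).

n_0=10 n_1=37 n_2=21  [Z2]
∂1: piv[eg,ej,el,en,eq,es,eu,ex,ey] rk=9  ker:gj,gl,gn,gq,gs,gu,gx,gy,jl,jn,jq,js,ju,jx,jy,ln,lq,lu,lx,ly,nq,ns,nu,su,sy,ux,uy,xy
∂2: piv[egs,ejl,ejs,ejy,esy,eux,gjl,gju,gjx,gjy,glu,gnu,gsu,gxy,jnq,lnq,nsu,suy] rk=18  ker:jlu,jsy,jxy
rk∂_2=18

rank∂_2=18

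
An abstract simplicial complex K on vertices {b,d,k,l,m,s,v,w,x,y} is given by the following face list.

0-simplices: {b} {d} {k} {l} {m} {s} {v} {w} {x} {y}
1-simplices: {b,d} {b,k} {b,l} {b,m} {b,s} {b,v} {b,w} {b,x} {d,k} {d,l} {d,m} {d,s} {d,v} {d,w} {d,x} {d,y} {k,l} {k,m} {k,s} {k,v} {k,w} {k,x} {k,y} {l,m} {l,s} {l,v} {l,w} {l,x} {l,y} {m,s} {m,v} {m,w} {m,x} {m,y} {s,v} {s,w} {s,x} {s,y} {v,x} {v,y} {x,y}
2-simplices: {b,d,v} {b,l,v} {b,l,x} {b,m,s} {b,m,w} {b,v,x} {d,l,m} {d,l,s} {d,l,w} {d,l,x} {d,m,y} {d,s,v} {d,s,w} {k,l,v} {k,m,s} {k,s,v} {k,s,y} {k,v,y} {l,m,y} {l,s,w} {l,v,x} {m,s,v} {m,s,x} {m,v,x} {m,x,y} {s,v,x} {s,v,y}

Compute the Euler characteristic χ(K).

χ(K)=-4

n_0=10 n_1=41 n_2=27
χ=+10−41+27=-4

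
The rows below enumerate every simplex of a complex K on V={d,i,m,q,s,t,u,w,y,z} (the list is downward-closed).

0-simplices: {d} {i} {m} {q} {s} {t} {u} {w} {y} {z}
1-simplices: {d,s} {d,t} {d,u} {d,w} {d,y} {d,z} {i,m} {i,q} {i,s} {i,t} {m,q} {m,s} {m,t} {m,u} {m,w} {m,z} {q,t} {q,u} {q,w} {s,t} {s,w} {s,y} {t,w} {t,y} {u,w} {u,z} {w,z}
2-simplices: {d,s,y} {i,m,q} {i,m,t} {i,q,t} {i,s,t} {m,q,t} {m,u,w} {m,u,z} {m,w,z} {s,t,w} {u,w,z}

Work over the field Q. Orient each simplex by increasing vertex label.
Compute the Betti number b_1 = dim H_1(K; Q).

n_0=10 n_1=27 n_2=11  [Q]
∂1: piv[ds,dt,du,dw,dy,dz,im,iq,is] rk=9  ker:it,mq,ms,mt,mu,mw,mz,qt,qu,qw,st,sw,sy,tw,ty,uw,uz,wz
∂2: piv[dsy,imq,imt,iqt,ist,muw,muz,mwz,stw] rk=9  ker:mqt,uwz
b_1=(27−9)−9=9

b_1=9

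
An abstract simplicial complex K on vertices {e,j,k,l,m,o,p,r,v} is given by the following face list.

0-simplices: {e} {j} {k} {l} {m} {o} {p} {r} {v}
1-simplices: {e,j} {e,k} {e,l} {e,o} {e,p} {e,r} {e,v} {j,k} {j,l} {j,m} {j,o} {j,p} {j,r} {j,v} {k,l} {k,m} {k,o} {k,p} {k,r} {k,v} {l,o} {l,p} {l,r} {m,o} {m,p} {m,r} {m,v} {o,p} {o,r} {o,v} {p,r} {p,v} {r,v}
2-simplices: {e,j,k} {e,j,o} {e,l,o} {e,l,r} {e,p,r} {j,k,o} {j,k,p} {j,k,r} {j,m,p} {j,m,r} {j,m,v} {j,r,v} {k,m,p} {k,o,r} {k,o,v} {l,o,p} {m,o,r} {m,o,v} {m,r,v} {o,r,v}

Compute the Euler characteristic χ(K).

χ(K)=-4

n_0=9 n_1=33 n_2=20
χ=+9−33+20=-4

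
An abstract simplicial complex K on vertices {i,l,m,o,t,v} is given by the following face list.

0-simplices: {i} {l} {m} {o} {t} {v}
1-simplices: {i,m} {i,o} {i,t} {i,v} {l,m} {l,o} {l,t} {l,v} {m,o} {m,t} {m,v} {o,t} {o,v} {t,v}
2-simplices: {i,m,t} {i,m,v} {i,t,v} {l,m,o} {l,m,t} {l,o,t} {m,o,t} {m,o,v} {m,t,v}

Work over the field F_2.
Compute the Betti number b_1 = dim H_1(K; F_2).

b_1=2

n_0=6 n_1=14 n_2=9  [Z2]
∂1: piv[im,io,it,iv,lm] rk=5  ker:lo,lt,lv,mo,mt,mv,ot,ov,tv
∂2: piv[imt,imv,itv,lmo,lmt,lot,mov] rk=7  ker:mot,mtv
b_1=(14−5)−7=2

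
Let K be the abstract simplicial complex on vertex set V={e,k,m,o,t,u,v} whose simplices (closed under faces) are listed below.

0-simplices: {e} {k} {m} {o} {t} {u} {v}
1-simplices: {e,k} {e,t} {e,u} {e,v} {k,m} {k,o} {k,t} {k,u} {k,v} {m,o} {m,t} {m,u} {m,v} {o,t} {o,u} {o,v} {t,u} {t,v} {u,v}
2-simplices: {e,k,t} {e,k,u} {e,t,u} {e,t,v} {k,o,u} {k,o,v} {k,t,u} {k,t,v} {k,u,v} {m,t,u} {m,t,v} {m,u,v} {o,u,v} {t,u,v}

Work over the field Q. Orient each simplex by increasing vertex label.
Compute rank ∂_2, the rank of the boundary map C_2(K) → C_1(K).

n_0=7 n_1=19 n_2=14  [Q]
∂1: piv[ek,et,eu,ev,km,ko] rk=6  ker:kt,ku,kv,mo,mt,mu,mv,ot,ou,ov,tu,tv,uv
∂2: piv[ekt,eku,etu,etv,kou,kov,ktv,kuv,mtu,mtv] rk=10  ker:ktu,muv,ouv,tuv
rk∂_2=10

rank∂_2=10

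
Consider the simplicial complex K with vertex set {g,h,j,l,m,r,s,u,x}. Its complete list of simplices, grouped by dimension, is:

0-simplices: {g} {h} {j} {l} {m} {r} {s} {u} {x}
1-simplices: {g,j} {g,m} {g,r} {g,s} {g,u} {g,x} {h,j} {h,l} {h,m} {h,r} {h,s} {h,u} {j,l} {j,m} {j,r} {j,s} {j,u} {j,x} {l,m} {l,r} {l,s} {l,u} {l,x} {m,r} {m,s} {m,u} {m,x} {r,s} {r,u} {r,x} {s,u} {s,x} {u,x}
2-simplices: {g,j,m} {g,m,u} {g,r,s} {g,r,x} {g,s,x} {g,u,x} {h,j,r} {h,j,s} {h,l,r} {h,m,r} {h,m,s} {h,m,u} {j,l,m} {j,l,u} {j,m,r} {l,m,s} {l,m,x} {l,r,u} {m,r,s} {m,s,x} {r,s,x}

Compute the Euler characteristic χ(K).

χ(K)=-3

n_0=9 n_1=33 n_2=21
χ=+9−33+21=-3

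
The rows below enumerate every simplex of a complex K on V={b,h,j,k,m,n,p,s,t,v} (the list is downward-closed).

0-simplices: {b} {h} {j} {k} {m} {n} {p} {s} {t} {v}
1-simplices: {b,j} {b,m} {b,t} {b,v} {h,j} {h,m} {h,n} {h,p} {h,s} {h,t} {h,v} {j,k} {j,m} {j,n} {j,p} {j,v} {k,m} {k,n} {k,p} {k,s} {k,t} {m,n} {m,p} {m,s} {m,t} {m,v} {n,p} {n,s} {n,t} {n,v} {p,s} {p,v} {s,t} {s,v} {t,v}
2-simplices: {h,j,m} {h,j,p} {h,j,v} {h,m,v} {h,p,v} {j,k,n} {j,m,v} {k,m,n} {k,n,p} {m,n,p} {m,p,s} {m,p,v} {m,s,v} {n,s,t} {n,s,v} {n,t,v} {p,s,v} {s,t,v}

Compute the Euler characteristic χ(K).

χ(K)=-7

n_0=10 n_1=35 n_2=18
χ=+10−35+18=-7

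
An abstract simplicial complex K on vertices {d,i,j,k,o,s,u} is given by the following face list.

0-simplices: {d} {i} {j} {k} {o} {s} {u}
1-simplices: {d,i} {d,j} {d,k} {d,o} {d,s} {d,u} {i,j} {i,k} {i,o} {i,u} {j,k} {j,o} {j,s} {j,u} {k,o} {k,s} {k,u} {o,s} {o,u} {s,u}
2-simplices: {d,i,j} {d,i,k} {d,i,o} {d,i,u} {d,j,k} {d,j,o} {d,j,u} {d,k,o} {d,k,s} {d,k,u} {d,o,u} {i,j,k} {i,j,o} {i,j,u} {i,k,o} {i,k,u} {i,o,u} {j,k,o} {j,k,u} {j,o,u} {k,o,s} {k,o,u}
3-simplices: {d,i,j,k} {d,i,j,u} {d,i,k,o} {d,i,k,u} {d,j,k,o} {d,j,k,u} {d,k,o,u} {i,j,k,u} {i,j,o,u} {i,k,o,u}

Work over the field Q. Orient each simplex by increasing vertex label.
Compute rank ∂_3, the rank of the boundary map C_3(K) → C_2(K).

n_0=7 n_1=20 n_2=22 n_3=10  [Q]
∂1: piv[di,dj,dk,do,ds,du] rk=6  ker:ij,ik,io,iu,jk,jo,js,ju,ko,ks,ku,os,ou,su
∂2: piv[dij,dik,dio,diu,djk,djo,dju,dko,dks,dku,dou,kos] rk=12  ker:ijk,ijo,iju,iko,iku,iou,jko,jku,jou,kou
∂3: piv[dijk,diju,diko,diku,djko,djku,dkou,ijou,ikou] rk=9  ker:ijku
rk∂_3=9

rank∂_3=9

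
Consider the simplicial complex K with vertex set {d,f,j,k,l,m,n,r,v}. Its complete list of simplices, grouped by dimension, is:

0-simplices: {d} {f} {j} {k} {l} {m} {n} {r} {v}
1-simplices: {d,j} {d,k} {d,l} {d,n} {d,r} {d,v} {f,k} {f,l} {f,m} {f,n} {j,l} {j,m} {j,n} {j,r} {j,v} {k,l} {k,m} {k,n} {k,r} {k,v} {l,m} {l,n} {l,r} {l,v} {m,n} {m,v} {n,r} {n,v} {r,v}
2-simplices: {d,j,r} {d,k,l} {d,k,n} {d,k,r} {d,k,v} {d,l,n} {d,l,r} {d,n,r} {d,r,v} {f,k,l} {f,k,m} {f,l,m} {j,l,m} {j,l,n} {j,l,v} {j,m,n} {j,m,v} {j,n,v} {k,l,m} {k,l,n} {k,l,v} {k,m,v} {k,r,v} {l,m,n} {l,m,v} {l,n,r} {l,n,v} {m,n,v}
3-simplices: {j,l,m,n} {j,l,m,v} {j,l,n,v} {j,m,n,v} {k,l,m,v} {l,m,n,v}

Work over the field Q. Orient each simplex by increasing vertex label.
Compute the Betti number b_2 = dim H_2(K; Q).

b_2=4

n_0=9 n_1=29 n_2=28 n_3=6  [Q]
∂1: piv[dj,dk,dl,dn,dr,dv,fk,fm] rk=8  ker:fl,fn,jl,jm,jn,jr,jv,kl,km,kn,kr,kv,lm,ln,lr,lv,mn,mv,nr,nv,rv
∂2: piv[djr,dkl,dkn,dkr,dkv,dln,dlr,dnr,drv,fkl,fkm,flm,jlm,jln,jlv,jmn,jmv,jnv,klv] rk=19  ker:klm,kln,kmv,krv,lmn,lmv,lnr,lnv,mnv
∂3: piv[jlmn,jlmv,jlnv,jmnv,klmv] rk=5  ker:lmnv
b_2=(28−19)−5=4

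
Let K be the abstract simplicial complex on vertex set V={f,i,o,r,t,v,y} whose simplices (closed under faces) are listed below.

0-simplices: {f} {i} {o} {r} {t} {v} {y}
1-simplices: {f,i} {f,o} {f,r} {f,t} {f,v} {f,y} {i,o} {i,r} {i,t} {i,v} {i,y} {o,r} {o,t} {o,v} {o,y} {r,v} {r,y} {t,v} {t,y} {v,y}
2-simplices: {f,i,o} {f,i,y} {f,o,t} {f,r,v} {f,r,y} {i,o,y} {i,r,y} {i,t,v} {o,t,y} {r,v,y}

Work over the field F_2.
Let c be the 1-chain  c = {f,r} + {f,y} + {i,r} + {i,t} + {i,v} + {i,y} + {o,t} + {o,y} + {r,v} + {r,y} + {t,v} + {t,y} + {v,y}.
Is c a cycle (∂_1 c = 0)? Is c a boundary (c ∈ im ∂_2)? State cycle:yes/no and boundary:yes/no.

cycle:yes boundary:yes

n_0=7 n_1=20 n_2=10  [Z2]
∂1: piv[fi,fo,fr,ft,fv,fy] rk=6  ker:io,ir,it,iv,iy,or,ot,ov,oy,rv,ry,tv,ty,vy
∂2: piv[fio,fiy,fot,frv,fry,ioy,iry,itv,oty,rvy] rk=10
∂1c = 0
c vs im∂2: reduces to 0 ⇒ boundary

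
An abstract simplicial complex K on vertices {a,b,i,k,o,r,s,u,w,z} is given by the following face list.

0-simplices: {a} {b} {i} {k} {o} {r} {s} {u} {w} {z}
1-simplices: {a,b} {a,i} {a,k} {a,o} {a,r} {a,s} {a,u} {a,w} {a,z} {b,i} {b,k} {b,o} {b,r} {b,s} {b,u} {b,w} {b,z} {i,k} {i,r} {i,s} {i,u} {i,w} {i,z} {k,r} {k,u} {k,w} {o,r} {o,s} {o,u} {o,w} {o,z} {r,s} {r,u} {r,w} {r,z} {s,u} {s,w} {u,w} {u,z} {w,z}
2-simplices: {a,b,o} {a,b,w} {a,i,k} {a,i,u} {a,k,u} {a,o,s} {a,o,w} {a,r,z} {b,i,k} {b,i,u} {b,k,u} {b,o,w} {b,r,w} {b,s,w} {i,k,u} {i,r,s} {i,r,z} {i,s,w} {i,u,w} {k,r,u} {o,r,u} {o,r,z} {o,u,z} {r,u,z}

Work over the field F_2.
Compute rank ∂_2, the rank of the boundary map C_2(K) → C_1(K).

rank∂_2=20

n_0=10 n_1=40 n_2=24  [Z2]
∂1: piv[ab,ai,ak,ao,ar,as,au,aw,az] rk=9  ker:bi,bk,bo,br,bs,bu,bw,bz,ik,ir,is,iu,iw,iz,kr,ku,kw,or,os,ou,ow,oz,rs,ru,rw,rz,su,sw,uw,uz,wz
∂2: piv[abo,abw,aik,aiu,aku,aos,aow,arz,bik,biu,brw,bsw,irs,irz,isw,iuw,kru,oru,orz,ouz] rk=20  ker:bku,bow,iku,ruz
rk∂_2=20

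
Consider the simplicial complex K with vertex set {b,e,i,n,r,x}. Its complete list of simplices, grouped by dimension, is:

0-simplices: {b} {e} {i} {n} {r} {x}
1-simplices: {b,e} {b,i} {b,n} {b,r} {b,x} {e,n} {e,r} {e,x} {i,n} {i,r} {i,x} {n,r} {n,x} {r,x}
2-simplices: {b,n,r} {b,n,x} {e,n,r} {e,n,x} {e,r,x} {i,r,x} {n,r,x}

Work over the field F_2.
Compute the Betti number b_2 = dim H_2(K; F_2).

n_0=6 n_1=14 n_2=7  [Z2]
∂1: piv[be,bi,bn,br,bx] rk=5  ker:en,er,ex,in,ir,ix,nr,nx,rx
∂2: piv[bnr,bnx,enr,enx,erx,irx] rk=6  ker:nrx
b_2=(7−6)−0=1

b_2=1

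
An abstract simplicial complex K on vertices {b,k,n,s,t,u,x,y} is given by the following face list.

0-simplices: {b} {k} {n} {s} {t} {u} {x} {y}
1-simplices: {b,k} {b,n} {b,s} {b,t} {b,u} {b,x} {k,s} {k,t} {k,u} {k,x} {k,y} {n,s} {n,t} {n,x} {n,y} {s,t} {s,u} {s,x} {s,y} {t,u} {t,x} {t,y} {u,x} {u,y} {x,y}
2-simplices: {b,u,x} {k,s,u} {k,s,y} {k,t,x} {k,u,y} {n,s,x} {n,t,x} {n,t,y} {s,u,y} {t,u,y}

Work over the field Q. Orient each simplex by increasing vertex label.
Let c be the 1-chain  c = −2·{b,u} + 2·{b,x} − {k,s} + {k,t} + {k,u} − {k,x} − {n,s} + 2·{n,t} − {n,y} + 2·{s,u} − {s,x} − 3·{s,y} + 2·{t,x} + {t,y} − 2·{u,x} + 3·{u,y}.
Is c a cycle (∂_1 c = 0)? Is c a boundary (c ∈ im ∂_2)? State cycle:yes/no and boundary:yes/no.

n_0=8 n_1=25 n_2=10  [Q]
∂1: piv[bk,bn,bs,bt,bu,bx,ky] rk=7  ker:ks,kt,ku,kx,ns,nt,nx,ny,st,su,sx,sy,tu,tx,ty,ux,uy,xy
∂2: piv[bux,ksu,ksy,ktx,kuy,nsx,ntx,nty,tuy] rk=9  ker:suy
∂1c = 0
c vs im∂2: reduces to 0 ⇒ boundary

cycle:yes boundary:yes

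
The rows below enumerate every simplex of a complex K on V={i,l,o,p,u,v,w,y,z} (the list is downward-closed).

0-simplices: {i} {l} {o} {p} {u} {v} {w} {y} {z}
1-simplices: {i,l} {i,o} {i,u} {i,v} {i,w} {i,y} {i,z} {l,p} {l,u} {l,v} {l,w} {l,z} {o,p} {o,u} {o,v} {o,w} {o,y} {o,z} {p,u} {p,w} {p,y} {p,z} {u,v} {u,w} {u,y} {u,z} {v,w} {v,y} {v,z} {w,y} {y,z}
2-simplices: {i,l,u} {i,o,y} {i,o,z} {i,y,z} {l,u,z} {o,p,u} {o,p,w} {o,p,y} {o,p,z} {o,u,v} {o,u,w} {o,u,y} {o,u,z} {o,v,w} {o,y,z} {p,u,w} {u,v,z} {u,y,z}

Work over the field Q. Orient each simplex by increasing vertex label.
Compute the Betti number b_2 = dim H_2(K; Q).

n_0=9 n_1=31 n_2=18  [Q]
∂1: piv[il,io,iu,iv,iw,iy,iz,lp] rk=8  ker:lu,lv,lw,lz,op,ou,ov,ow,oy,oz,pu,pw,py,pz,uv,uw,uy,uz,vw,vy,vz,wy,yz
∂2: piv[ilu,ioy,ioz,iyz,luz,opu,opw,opy,opz,ouv,ouw,ouy,ouz,ovw,uvz] rk=15  ker:oyz,puw,uyz
b_2=(18−15)−0=3

b_2=3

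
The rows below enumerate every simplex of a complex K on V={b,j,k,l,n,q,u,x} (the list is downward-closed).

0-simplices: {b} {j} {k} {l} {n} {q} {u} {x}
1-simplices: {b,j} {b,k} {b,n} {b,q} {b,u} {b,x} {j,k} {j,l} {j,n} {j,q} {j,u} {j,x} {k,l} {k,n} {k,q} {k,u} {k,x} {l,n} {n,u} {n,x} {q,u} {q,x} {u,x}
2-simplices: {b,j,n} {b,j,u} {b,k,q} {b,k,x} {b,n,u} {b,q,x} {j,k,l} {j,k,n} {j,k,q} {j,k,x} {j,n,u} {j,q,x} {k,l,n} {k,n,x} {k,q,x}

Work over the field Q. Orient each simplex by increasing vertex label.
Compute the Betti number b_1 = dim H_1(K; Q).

n_0=8 n_1=23 n_2=15  [Q]
∂1: piv[bj,bk,bn,bq,bu,bx,jl] rk=7  ker:jk,jn,jq,ju,jx,kl,kn,kq,ku,kx,ln,nu,nx,qu,qx,ux
∂2: piv[bjn,bju,bkq,bkx,bnu,bqx,jkl,jkn,jkq,jkx,kln,knx] rk=12  ker:jnu,jqx,kqx
b_1=(23−7)−12=4

b_1=4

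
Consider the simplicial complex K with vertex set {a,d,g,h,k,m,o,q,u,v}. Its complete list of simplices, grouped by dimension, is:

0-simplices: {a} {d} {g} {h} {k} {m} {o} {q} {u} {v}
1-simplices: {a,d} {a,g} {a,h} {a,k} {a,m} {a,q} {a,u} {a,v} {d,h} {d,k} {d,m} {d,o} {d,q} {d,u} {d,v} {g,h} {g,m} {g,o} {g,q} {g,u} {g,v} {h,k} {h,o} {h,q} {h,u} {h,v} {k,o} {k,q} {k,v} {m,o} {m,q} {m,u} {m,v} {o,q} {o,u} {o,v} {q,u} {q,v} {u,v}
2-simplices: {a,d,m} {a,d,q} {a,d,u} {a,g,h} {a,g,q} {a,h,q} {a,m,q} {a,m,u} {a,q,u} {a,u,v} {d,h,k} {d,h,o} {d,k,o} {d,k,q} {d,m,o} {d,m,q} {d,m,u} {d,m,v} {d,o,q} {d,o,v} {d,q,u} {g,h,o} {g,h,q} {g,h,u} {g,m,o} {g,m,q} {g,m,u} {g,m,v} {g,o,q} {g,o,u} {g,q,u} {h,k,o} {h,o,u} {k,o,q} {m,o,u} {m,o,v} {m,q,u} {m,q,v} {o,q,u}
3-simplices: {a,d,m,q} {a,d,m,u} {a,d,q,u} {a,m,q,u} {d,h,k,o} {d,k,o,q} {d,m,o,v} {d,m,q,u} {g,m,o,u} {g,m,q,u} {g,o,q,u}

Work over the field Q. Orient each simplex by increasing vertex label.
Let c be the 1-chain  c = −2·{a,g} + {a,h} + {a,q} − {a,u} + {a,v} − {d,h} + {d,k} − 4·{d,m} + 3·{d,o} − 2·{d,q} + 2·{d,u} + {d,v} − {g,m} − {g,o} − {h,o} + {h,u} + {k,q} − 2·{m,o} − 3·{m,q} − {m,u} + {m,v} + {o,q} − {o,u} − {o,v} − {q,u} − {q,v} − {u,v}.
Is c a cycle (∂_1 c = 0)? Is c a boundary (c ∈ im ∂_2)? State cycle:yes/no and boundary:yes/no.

n_0=10 n_1=39 n_2=39 n_3=11  [Q]
∂1: piv[ad,ag,ah,ak,am,aq,au,av,do] rk=9  ker:dh,dk,dm,dq,du,dv,gh,gm,go,gq,gu,gv,hk,ho,hq,hu,hv,ko,kq,kv,mo,mq,mu,mv,oq,ou,ov,qu,qv,uv
∂2: piv[adm,adq,adu,agh,agq,ahq,amq,amu,aqu,auv,dhk,dho,dko,dkq,dmo,dmv,doq,dov,gho,ghu,gmo,gmq,gmu,gmv,gou,mqv] rk=26  ker:dmq,dmu,dqu,ghq,goq,gqu,hko,hou,koq,mou,mov,mqu,oqu
∂3: piv[admq,admu,adqu,amqu,dhko,dkoq,dmov,gmou,gmqu,goqu] rk=10  ker:dmqu
∂1c = 0
c vs im∂2: reduces to 0 ⇒ boundary

cycle:yes boundary:yes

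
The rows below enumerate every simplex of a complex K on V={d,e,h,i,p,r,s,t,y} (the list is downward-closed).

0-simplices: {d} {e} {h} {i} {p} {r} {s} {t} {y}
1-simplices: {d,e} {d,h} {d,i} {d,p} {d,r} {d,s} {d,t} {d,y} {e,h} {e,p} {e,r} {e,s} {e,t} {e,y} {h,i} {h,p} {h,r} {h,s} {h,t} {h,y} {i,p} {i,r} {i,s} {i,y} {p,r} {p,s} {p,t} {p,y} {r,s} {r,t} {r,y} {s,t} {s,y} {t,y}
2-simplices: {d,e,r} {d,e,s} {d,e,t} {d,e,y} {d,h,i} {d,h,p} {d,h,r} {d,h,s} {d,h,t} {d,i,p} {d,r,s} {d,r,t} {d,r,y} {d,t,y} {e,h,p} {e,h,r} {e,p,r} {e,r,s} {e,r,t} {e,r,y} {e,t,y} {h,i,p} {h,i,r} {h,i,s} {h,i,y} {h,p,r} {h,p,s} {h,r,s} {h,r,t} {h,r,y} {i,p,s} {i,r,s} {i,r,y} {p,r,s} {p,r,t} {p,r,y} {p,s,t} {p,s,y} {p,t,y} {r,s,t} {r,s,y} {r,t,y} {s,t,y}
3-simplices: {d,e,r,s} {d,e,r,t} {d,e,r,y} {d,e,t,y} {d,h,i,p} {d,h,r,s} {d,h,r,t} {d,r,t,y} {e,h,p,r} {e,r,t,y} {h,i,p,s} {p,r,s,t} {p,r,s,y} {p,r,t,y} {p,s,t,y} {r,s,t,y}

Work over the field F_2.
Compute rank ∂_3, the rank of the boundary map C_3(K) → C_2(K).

rank∂_3=14

n_0=9 n_1=34 n_2=43 n_3=16  [Z2]
∂1: piv[de,dh,di,dp,dr,ds,dt,dy] rk=8  ker:eh,ep,er,es,et,ey,hi,hp,hr,hs,ht,hy,ip,ir,is,iy,pr,ps,pt,py,rs,rt,ry,st,sy,ty
∂2: piv[der,des,det,dey,dhi,dhp,dhr,dhs,dht,dip,drs,drt,dry,dty,ehp,ehr,epr,hir,his,hiy,hps,hry,prt,pry,pst,psy] rk=26  ker:ers,ert,ery,ety,hip,hpr,hrs,hrt,ips,irs,iry,prs,pty,rst,rsy,rty,sty
∂3: piv[ders,dert,dery,dety,dhip,dhrs,dhrt,drty,ehpr,hips,prst,prsy,prty,psty] rk=14  ker:erty,rsty
rk∂_3=14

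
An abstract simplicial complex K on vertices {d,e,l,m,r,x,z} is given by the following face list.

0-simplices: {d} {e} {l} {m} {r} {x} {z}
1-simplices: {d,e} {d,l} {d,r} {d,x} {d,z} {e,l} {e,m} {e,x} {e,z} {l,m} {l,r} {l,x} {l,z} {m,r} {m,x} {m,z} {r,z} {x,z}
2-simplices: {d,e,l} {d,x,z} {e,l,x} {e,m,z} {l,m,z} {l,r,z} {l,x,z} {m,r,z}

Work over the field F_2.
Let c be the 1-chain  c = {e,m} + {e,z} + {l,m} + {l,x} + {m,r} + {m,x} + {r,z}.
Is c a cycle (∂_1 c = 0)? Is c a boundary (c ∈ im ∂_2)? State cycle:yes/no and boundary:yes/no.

n_0=7 n_1=18 n_2=8  [Z2]
∂1: piv[de,dl,dr,dx,dz,em] rk=6  ker:el,ex,ez,lm,lr,lx,lz,mr,mx,mz,rz,xz
∂2: piv[del,dxz,elx,emz,lmz,lrz,lxz,mrz] rk=8
∂1c = 0
c vs im∂2: residual ≠ 0 ⇒ not boundary

cycle:yes boundary:no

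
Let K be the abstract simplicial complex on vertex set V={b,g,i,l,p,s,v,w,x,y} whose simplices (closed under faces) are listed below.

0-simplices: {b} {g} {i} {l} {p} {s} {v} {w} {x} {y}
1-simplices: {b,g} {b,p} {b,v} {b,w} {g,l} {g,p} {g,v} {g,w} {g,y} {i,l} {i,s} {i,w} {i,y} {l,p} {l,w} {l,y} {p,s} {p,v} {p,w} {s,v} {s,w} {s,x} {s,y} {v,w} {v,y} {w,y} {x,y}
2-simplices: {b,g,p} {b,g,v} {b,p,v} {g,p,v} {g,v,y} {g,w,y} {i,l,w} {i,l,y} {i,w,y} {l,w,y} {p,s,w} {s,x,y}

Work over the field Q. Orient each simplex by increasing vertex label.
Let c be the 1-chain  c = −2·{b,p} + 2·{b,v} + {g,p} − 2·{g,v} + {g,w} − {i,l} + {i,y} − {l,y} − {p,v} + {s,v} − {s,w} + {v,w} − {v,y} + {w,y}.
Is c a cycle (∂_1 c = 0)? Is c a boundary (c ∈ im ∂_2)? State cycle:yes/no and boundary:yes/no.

n_0=10 n_1=27 n_2=12  [Q]
∂1: piv[bg,bp,bv,bw,gl,gy,il,is,sx] rk=9  ker:gp,gv,gw,iw,iy,lp,lw,ly,ps,pv,pw,sv,sw,sy,vw,vy,wy,xy
∂2: piv[bgp,bgv,bpv,gvy,gwy,ilw,ily,iwy,psw,sxy] rk=10  ker:gpv,lwy
∂1c = 0
c vs im∂2: residual ≠ 0 ⇒ not boundary

cycle:yes boundary:no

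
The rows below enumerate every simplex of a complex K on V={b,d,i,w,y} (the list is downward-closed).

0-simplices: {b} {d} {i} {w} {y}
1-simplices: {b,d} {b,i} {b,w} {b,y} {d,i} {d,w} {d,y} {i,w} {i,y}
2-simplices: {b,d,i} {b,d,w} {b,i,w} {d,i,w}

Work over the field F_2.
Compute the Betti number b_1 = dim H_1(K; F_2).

b_1=2

n_0=5 n_1=9 n_2=4  [Z2]
∂1: piv[bd,bi,bw,by] rk=4  ker:di,dw,dy,iw,iy
∂2: piv[bdi,bdw,biw] rk=3  ker:diw
b_1=(9−4)−3=2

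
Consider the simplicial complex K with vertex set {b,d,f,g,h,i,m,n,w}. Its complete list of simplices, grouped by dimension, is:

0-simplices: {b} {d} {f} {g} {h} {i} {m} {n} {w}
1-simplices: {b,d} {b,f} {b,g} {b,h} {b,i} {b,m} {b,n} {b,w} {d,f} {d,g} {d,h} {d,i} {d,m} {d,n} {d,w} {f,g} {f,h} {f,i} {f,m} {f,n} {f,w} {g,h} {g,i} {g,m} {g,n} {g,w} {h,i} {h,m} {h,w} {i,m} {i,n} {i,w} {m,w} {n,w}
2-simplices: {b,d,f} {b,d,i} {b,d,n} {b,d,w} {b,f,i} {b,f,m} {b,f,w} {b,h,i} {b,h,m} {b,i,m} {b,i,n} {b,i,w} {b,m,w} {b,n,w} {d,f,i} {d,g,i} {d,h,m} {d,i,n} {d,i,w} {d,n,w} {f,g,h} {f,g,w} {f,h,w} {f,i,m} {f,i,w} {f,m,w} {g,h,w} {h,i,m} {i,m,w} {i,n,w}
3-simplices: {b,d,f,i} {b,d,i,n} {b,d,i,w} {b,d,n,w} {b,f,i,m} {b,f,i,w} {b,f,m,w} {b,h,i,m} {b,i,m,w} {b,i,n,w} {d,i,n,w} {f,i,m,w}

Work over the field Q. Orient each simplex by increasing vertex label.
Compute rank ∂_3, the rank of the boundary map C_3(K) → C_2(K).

n_0=9 n_1=34 n_2=30 n_3=12  [Q]
∂1: piv[bd,bf,bg,bh,bi,bm,bn,bw] rk=8  ker:df,dg,dh,di,dm,dn,dw,fg,fh,fi,fm,fn,fw,gh,gi,gm,gn,gw,hi,hm,hw,im,in,iw,mw,nw
∂2: piv[bdf,bdi,bdn,bdw,bfi,bfm,bfw,bhi,bhm,bim,bin,biw,bmw,bnw,dgi,dhm,fgh,fgw,fhw] rk=19  ker:dfi,din,diw,dnw,fim,fiw,fmw,ghw,him,imw,inw
∂3: piv[bdfi,bdin,bdiw,bdnw,bfim,bfiw,bfmw,bhim,bimw,binw] rk=10  ker:dinw,fimw
rk∂_3=10

rank∂_3=10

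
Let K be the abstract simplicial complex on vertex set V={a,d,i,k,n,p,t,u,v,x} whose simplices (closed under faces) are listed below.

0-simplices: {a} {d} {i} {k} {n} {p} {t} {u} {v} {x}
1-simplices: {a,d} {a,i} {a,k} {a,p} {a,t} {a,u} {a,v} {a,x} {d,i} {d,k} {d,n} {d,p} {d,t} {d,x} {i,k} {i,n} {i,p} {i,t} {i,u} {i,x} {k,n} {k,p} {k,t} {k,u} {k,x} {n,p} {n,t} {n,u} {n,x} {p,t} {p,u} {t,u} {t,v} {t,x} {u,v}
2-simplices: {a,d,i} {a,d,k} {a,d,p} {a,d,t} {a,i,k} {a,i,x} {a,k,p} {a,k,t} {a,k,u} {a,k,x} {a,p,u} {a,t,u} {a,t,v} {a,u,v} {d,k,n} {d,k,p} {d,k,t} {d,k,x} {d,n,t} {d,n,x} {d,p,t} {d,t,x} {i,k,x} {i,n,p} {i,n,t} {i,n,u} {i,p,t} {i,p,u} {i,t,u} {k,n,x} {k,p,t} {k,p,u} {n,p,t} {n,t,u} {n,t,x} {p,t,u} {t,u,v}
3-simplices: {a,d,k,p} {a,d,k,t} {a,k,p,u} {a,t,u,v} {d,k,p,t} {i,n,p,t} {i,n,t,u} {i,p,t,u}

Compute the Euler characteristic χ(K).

χ(K)=4

n_0=10 n_1=35 n_2=37 n_3=8
χ=+10−35+37−8=4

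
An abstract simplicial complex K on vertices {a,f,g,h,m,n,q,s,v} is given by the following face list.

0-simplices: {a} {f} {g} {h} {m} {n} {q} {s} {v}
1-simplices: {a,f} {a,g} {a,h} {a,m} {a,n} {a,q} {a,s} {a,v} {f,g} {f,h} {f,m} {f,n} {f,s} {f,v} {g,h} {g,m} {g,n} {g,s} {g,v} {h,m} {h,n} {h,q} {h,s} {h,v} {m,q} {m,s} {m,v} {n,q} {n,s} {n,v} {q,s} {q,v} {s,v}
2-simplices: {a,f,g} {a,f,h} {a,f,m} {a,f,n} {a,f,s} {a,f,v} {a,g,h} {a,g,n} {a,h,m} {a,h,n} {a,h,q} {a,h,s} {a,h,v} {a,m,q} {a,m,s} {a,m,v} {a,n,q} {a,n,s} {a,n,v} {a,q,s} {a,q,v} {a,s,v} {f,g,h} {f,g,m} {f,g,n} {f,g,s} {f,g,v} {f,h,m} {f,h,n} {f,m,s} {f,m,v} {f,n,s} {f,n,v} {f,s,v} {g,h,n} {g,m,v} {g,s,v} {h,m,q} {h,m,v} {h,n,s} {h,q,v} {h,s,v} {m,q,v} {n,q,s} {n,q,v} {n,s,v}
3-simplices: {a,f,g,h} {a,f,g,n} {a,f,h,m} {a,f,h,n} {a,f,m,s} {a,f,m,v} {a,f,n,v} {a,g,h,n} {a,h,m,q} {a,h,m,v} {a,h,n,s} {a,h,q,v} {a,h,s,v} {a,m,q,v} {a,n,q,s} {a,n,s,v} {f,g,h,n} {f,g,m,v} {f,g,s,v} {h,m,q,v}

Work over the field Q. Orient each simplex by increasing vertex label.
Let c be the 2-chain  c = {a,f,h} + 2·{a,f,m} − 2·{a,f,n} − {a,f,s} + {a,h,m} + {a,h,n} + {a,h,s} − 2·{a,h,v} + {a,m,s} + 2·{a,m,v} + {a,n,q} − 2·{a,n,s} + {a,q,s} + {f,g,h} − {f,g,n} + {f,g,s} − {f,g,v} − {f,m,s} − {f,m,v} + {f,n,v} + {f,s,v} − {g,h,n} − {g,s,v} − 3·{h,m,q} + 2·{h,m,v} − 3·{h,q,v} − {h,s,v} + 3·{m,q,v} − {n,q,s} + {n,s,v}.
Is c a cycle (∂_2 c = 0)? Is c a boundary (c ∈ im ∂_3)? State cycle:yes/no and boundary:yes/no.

n_0=9 n_1=33 n_2=46 n_3=20  [Q]
∂1: piv[af,ag,ah,am,an,aq,as,av] rk=8  ker:fg,fh,fm,fn,fs,fv,gh,gm,gn,gs,gv,hm,hn,hq,hs,hv,mq,ms,mv,nq,ns,nv,qs,qv,sv
∂2: piv[afg,afh,afm,afn,afs,afv,agh,agn,ahm,ahn,ahq,ahs,ahv,amq,ams,amv,anq,ans,anv,aqs,aqv,asv,fgm,fgs,fgv] rk=25  ker:fgh,fgn,fhm,fhn,fms,fmv,fns,fnv,fsv,ghn,gmv,gsv,hmq,hmv,hns,hqv,hsv,mqv,nqs,nqv,nsv
∂3: piv[afgh,afgn,afhm,afhn,afms,afmv,afnv,aghn,ahmq,ahmv,ahns,ahqv,ahsv,amqv,anqs,ansv,fgmv,fgsv] rk=18  ker:fghn,hmqv
∂2c = 0
c vs im∂3: reduces to 0 ⇒ boundary

cycle:yes boundary:yes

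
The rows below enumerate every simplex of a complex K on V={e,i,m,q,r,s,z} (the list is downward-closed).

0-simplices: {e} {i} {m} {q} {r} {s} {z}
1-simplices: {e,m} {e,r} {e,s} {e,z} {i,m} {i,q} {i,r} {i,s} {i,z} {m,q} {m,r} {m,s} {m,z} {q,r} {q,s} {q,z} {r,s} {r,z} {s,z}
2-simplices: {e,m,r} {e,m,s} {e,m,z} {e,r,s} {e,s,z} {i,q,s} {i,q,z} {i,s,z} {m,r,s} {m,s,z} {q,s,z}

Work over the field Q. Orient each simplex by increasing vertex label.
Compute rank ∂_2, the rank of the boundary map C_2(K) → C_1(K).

rank∂_2=8

n_0=7 n_1=19 n_2=11  [Q]
∂1: piv[em,er,es,ez,im,iq] rk=6  ker:ir,is,iz,mq,mr,ms,mz,qr,qs,qz,rs,rz,sz
∂2: piv[emr,ems,emz,ers,esz,iqs,iqz,isz] rk=8  ker:mrs,msz,qsz
rk∂_2=8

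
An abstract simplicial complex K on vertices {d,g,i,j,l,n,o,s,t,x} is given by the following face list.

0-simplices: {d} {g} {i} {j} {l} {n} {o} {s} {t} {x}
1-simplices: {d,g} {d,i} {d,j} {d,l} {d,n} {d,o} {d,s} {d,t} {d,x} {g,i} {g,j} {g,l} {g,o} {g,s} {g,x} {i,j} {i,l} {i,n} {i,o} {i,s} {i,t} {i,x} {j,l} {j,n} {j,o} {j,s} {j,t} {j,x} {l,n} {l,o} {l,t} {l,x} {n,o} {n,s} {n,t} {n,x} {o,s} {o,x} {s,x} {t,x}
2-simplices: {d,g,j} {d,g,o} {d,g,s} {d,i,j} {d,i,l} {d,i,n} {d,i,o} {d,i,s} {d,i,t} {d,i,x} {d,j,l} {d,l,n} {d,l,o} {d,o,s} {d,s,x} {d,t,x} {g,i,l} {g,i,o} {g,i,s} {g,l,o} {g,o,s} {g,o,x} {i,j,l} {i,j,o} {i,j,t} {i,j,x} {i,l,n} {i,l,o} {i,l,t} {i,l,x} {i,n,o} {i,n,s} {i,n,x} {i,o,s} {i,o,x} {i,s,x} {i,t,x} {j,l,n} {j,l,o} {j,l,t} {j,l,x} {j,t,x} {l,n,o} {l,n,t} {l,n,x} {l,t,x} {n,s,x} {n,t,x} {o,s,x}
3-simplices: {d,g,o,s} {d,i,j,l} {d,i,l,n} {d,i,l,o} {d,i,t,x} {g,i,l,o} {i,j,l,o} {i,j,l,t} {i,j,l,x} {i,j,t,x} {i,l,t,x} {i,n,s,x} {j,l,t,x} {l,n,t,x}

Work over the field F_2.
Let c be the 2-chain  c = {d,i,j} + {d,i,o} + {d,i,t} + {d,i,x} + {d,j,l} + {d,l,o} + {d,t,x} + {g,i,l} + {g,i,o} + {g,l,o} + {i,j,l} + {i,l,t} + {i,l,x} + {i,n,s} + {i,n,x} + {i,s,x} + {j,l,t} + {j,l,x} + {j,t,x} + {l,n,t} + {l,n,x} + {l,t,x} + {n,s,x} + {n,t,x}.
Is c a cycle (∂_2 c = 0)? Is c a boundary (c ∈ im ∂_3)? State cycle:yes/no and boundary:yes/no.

cycle:yes boundary:yes

n_0=10 n_1=40 n_2=49 n_3=14  [Z2]
∂1: piv[dg,di,dj,dl,dn,do,ds,dt,dx] rk=9  ker:gi,gj,gl,go,gs,gx,ij,il,in,io,is,it,ix,jl,jn,jo,js,jt,jx,ln,lo,lt,lx,no,ns,nt,nx,os,ox,sx,tx
∂2: piv[dgj,dgo,dgs,dij,dil,din,dio,dis,dit,dix,djl,dln,dlo,dos,dsx,dtx,gil,gio,gox,ijo,ijt,ijx,ilt,ilx,ino,ins,inx,iox,jln,lnt] rk=30  ker:gis,glo,gos,ijl,iln,ilo,ios,isx,itx,jlo,jlt,jlx,jtx,lno,lnx,ltx,nsx,ntx,osx
∂3: piv[dgos,dijl,diln,dilo,ditx,gilo,ijlo,ijlt,ijlx,ijtx,iltx,insx,lntx] rk=13  ker:jltx
∂2c = 0
c vs im∂3: reduces to 0 ⇒ boundary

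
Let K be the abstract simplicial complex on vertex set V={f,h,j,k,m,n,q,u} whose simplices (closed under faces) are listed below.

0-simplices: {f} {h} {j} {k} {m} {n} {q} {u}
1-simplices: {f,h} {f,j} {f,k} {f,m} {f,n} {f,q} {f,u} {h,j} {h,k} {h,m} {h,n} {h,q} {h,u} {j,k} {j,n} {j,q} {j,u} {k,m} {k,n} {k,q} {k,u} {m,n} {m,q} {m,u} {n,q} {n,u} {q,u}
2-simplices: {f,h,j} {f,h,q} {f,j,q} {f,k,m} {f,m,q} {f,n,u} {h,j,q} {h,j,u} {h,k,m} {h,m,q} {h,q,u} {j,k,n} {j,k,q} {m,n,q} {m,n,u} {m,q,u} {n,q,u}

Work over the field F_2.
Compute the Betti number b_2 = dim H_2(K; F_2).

b_2=2

n_0=8 n_1=27 n_2=17  [Z2]
∂1: piv[fh,fj,fk,fm,fn,fq,fu] rk=7  ker:hj,hk,hm,hn,hq,hu,jk,jn,jq,ju,km,kn,kq,ku,mn,mq,mu,nq,nu,qu
∂2: piv[fhj,fhq,fjq,fkm,fmq,fnu,hju,hkm,hmq,hqu,jkn,jkq,mnq,mnu,mqu] rk=15  ker:hjq,nqu
b_2=(17−15)−0=2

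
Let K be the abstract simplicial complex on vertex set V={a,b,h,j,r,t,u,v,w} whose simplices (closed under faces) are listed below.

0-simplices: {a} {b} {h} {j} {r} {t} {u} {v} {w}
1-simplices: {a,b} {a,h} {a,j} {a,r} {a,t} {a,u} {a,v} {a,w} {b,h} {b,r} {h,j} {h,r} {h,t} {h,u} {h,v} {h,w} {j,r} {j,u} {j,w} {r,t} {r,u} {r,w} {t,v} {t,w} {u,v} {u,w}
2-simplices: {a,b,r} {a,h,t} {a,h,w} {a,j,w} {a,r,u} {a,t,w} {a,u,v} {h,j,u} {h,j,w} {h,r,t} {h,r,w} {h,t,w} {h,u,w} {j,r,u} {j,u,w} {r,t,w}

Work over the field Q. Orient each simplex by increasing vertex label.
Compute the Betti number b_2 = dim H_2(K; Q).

n_0=9 n_1=26 n_2=16  [Q]
∂1: piv[ab,ah,aj,ar,at,au,av,aw] rk=8  ker:bh,br,hj,hr,ht,hu,hv,hw,jr,ju,jw,rt,ru,rw,tv,tw,uv,uw
∂2: piv[abr,aht,ahw,ajw,aru,atw,auv,hju,hjw,hrt,hrw,huw,jru] rk=13  ker:htw,juw,rtw
b_2=(16−13)−0=3

b_2=3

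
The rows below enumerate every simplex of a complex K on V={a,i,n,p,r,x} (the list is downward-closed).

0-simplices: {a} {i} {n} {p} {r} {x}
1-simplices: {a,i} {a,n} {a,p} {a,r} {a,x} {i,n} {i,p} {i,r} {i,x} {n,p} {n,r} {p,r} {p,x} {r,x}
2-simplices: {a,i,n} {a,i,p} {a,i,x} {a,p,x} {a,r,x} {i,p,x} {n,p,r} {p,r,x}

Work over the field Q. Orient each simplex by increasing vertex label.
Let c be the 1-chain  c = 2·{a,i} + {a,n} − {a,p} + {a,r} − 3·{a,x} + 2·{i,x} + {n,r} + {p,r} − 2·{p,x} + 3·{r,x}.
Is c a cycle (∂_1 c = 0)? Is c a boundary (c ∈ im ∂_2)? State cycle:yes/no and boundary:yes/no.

n_0=6 n_1=14 n_2=8  [Q]
∂1: piv[ai,an,ap,ar,ax] rk=5  ker:in,ip,ir,ix,np,nr,pr,px,rx
∂2: piv[ain,aip,aix,apx,arx,npr,prx] rk=7  ker:ipx
∂1c = 0
c vs im∂2: residual ≠ 0 ⇒ not boundary

cycle:yes boundary:no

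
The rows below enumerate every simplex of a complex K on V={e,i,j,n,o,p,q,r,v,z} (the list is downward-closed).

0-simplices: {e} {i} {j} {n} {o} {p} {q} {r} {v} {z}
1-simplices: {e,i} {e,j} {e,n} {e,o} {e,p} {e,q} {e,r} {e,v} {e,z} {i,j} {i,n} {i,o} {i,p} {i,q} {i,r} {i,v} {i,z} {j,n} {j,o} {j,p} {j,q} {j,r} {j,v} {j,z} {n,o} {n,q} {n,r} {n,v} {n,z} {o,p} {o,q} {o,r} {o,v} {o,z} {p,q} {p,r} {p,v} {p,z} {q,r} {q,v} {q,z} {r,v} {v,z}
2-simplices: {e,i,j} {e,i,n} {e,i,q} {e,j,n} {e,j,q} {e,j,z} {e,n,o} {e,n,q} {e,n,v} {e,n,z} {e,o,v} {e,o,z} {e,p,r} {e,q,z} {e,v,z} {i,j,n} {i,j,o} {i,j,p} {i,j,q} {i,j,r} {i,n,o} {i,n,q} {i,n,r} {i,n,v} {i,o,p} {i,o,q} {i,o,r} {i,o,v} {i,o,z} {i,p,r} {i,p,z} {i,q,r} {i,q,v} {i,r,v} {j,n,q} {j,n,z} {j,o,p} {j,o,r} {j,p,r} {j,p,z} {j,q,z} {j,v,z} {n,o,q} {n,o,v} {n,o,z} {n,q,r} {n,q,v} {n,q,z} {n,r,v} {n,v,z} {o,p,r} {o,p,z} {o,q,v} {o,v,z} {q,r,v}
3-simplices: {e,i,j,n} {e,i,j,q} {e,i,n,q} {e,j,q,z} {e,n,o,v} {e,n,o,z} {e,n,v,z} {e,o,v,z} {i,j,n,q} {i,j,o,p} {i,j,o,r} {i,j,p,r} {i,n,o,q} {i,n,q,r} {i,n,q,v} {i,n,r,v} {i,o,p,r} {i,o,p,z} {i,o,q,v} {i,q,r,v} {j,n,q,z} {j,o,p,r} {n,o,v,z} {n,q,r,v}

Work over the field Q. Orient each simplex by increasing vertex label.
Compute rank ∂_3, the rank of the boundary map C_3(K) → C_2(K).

n_0=10 n_1=43 n_2=55 n_3=24  [Q]
∂1: piv[ei,ej,en,eo,ep,eq,er,ev,ez] rk=9  ker:ij,in,io,ip,iq,ir,iv,iz,jn,jo,jp,jq,jr,jv,jz,no,nq,nr,nv,nz,op,oq,or,ov,oz,pq,pr,pv,pz,qr,qv,qz,rv,vz
∂2: piv[eij,ein,eiq,ejn,ejq,ejz,eno,enq,env,enz,eov,eoz,epr,eqz,evz,ijo,ijp,ijr,ino,inr,inv,iop,ioq,ior,ioz,ipr,ipz,iqr,iqv,irv,jvz] rk=31  ker:ijn,ijq,inq,iov,jnq,jnz,jop,jor,jpr,jpz,jqz,noq,nov,noz,nqr,nqv,nqz,nrv,nvz,opr,opz,oqv,ovz,qrv
∂3: piv[eijn,eijq,einq,ejqz,enov,enoz,envz,eovz,ijnq,ijop,ijor,ijpr,inoq,inqr,inqv,inrv,iopr,iopz,ioqv,iqrv,jnqz] rk=21  ker:jopr,novz,nqrv
rk∂_3=21

rank∂_3=21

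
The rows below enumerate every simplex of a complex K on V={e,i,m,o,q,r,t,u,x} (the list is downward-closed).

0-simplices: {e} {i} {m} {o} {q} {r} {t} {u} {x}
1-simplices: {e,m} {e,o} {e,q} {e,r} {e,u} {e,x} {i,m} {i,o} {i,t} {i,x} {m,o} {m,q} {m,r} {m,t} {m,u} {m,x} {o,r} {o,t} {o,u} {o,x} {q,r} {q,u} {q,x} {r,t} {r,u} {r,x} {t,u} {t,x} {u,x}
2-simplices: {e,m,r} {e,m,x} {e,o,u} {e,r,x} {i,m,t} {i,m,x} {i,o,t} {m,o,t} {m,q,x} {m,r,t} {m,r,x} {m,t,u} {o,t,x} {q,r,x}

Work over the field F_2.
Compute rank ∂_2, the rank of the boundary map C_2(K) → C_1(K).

n_0=9 n_1=29 n_2=14  [Z2]
∂1: piv[em,eo,eq,er,eu,ex,im,it] rk=8  ker:io,ix,mo,mq,mr,mt,mu,mx,or,ot,ou,ox,qr,qu,qx,rt,ru,rx,tu,tx,ux
∂2: piv[emr,emx,eou,erx,imt,imx,iot,mot,mqx,mrt,mtu,otx,qrx] rk=13  ker:mrx
rk∂_2=13

rank∂_2=13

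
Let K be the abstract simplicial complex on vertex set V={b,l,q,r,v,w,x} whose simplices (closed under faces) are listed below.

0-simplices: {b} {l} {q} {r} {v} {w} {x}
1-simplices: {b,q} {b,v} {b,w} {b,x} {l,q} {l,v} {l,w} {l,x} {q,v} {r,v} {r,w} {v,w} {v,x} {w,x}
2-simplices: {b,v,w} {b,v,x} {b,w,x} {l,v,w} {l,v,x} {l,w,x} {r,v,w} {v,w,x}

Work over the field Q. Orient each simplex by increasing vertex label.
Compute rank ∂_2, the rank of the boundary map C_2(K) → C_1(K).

rank∂_2=6

n_0=7 n_1=14 n_2=8  [Q]
∂1: piv[bq,bv,bw,bx,lq,rv] rk=6  ker:lv,lw,lx,qv,rw,vw,vx,wx
∂2: piv[bvw,bvx,bwx,lvw,lvx,rvw] rk=6  ker:lwx,vwx
rk∂_2=6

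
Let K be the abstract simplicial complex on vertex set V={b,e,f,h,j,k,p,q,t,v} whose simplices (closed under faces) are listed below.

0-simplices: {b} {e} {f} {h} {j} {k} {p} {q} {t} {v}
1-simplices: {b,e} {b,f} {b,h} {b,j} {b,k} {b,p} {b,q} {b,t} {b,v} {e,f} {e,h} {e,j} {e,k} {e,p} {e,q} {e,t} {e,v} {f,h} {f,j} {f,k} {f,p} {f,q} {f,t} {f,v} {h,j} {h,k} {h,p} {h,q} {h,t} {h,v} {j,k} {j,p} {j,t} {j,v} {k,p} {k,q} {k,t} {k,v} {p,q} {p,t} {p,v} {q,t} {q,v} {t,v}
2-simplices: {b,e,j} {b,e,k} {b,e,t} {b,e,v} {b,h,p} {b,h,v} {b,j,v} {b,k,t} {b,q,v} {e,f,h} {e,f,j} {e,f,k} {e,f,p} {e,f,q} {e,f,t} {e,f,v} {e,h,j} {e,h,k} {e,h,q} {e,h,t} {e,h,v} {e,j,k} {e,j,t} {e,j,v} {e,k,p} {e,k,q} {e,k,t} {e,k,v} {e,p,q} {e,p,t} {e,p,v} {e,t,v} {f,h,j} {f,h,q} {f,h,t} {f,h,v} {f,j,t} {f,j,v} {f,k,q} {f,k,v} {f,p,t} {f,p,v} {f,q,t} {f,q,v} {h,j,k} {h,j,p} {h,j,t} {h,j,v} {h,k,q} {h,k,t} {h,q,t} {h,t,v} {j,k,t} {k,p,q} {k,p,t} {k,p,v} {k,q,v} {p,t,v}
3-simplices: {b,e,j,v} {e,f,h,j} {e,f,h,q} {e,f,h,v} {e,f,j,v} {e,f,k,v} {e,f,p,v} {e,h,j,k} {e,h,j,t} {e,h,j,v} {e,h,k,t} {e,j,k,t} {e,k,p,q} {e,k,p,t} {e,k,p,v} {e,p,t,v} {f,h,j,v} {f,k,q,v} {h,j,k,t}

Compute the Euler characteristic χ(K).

χ(K)=5

n_0=10 n_1=44 n_2=58 n_3=19
χ=+10−44+58−19=5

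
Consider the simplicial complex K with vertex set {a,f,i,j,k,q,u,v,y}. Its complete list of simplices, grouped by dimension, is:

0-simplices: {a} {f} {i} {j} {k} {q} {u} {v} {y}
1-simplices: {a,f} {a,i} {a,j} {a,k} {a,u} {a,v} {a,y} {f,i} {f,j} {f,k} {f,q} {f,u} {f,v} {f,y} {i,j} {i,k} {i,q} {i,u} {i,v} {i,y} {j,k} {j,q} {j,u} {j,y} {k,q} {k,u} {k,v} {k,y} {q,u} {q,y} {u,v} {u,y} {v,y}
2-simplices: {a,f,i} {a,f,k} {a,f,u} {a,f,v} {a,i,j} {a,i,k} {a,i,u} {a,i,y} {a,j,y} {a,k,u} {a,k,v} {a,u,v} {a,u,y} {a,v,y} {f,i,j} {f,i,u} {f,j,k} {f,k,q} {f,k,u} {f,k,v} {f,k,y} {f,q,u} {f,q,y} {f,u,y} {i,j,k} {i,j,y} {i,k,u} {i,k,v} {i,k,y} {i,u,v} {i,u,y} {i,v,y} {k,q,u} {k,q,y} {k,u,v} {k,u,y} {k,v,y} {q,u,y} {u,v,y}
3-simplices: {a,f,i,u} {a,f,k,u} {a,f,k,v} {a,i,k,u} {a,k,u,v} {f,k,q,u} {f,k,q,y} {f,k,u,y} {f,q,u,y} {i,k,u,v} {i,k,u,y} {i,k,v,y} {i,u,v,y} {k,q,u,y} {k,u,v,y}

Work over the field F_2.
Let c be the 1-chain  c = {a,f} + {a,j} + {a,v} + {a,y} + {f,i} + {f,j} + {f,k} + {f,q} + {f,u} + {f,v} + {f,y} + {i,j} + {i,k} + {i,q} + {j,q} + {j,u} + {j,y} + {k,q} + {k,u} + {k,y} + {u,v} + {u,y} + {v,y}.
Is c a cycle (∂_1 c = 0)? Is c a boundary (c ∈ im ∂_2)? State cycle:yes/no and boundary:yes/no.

n_0=9 n_1=33 n_2=39 n_3=15  [Z2]
∂1: piv[af,ai,aj,ak,au,av,ay,fq] rk=8  ker:fi,fj,fk,fu,fv,fy,ij,ik,iq,iu,iv,iy,jk,jq,ju,jy,kq,ku,kv,ky,qu,qy,uv,uy,vy
∂2: piv[afi,afk,afu,afv,aij,aik,aiu,aiy,ajy,aku,akv,auv,auy,avy,fij,fjk,fkq,fky,fqu,fqy,fuy,ikv] rk=22  ker:fiu,fku,fkv,ijk,ijy,iku,iky,iuv,iuy,ivy,kqu,kqy,kuv,kuy,kvy,quy,uvy
∂3: piv[afiu,afku,afkv,aiku,akuv,fkqu,fkqy,fkuy,fquy,ikuv,ikuy,ikvy,iuvy] rk=13  ker:kquy,kuvy
∂1c = {k} + {u}

cycle:no boundary:no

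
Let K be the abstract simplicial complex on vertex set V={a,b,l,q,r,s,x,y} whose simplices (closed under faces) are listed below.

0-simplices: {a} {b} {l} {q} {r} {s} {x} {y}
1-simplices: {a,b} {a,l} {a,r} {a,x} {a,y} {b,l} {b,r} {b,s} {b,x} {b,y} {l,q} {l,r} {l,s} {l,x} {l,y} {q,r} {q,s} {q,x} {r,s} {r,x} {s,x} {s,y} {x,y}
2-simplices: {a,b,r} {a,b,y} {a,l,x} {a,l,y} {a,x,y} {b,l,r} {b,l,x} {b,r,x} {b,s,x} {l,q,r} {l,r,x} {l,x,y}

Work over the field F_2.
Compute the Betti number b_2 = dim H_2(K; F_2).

b_2=2

n_0=8 n_1=23 n_2=12  [Z2]
∂1: piv[ab,al,ar,ax,ay,bs,lq] rk=7  ker:bl,br,bx,by,lr,ls,lx,ly,qr,qs,qx,rs,rx,sx,sy,xy
∂2: piv[abr,aby,alx,aly,axy,blr,blx,brx,bsx,lqr] rk=10  ker:lrx,lxy
b_2=(12−10)−0=2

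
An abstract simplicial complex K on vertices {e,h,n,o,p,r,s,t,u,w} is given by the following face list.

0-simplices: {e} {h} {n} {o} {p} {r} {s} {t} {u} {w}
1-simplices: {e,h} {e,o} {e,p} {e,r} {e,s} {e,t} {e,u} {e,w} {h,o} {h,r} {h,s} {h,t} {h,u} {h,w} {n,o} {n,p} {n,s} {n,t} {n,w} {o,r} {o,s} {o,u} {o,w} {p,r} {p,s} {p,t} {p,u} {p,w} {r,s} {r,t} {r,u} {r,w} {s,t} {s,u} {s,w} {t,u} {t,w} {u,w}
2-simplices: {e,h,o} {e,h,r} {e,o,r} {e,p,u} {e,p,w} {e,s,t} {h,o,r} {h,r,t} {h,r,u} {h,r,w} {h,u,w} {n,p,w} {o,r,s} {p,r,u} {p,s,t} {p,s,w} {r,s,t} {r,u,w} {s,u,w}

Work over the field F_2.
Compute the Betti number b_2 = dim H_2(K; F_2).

b_2=2

n_0=10 n_1=38 n_2=19  [Z2]
∂1: piv[eh,eo,ep,er,es,et,eu,ew,no] rk=9  ker:ho,hr,hs,ht,hu,hw,np,ns,nt,nw,or,os,ou,ow,pr,ps,pt,pu,pw,rs,rt,ru,rw,st,su,sw,tu,tw,uw
∂2: piv[eho,ehr,eor,epu,epw,est,hrt,hru,hrw,huw,npw,ors,pru,pst,psw,rst,suw] rk=17  ker:hor,ruw
b_2=(19−17)−0=2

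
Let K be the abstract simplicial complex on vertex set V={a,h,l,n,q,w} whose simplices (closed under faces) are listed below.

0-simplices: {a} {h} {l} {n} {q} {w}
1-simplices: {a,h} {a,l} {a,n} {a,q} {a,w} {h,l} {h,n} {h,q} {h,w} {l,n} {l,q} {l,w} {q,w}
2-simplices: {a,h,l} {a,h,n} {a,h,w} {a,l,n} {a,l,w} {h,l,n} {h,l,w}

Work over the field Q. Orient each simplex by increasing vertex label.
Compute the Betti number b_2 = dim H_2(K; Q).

n_0=6 n_1=13 n_2=7  [Q]
∂1: piv[ah,al,an,aq,aw] rk=5  ker:hl,hn,hq,hw,ln,lq,lw,qw
∂2: piv[ahl,ahn,ahw,aln,alw] rk=5  ker:hln,hlw
b_2=(7−5)−0=2

b_2=2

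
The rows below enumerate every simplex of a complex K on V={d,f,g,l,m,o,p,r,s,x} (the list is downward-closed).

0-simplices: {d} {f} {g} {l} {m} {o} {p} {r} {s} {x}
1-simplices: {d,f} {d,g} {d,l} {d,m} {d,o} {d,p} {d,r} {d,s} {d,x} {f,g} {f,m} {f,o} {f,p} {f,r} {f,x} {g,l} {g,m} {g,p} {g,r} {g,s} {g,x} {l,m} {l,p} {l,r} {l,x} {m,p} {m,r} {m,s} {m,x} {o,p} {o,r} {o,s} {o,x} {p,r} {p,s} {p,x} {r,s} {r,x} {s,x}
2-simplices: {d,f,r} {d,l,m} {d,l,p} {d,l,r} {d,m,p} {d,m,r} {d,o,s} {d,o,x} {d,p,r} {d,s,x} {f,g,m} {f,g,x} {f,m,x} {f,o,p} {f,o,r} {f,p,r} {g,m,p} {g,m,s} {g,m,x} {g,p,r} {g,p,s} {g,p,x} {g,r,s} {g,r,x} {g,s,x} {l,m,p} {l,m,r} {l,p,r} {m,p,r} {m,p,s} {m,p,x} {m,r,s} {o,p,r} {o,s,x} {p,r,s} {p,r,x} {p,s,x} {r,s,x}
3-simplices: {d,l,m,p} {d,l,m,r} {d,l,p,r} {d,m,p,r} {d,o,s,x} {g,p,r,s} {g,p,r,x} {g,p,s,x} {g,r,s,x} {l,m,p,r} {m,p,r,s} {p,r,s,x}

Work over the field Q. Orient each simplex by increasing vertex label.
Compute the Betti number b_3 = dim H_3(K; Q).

n_0=10 n_1=39 n_2=38 n_3=12  [Q]
∂1: piv[df,dg,dl,dm,do,dp,dr,ds,dx] rk=9  ker:fg,fm,fo,fp,fr,fx,gl,gm,gp,gr,gs,gx,lm,lp,lr,lx,mp,mr,ms,mx,op,or,os,ox,pr,ps,px,rs,rx,sx
∂2: piv[dfr,dlm,dlp,dlr,dmp,dmr,dos,dox,dpr,dsx,fgm,fgx,fmx,fop,for,fpr,gmp,gms,gpr,gps,gpx,grs,grx,gsx] rk=24  ker:gmx,lmp,lmr,lpr,mpr,mps,mpx,mrs,opr,osx,prs,prx,psx,rsx
∂3: piv[dlmp,dlmr,dlpr,dmpr,dosx,gprs,gprx,gpsx,grsx,mprs] rk=10  ker:lmpr,prsx
b_3=(12−10)−0=2

b_3=2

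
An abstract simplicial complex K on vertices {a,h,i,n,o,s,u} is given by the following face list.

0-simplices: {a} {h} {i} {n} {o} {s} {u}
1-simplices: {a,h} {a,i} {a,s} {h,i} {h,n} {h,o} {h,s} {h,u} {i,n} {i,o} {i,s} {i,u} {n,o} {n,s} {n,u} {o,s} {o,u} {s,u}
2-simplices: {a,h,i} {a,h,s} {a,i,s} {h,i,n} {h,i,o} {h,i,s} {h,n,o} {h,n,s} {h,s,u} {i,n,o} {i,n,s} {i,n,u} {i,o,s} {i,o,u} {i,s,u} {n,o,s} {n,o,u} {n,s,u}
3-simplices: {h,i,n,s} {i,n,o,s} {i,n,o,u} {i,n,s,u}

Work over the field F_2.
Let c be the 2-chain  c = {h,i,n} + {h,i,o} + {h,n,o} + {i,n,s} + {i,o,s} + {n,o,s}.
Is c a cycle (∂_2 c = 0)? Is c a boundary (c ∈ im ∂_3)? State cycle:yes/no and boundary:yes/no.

n_0=7 n_1=18 n_2=18 n_3=4  [Z2]
∂1: piv[ah,ai,as,hn,ho,hu] rk=6  ker:hi,hs,in,io,is,iu,no,ns,nu,os,ou,su
∂2: piv[ahi,ahs,ais,hin,hio,hno,hns,hsu,inu,ios,iou,isu] rk=12  ker:his,ino,ins,nos,nou,nsu
∂3: piv[hins,inos,inou,insu] rk=4
∂2c = 0
c vs im∂3: residual ≠ 0 ⇒ not boundary

cycle:yes boundary:no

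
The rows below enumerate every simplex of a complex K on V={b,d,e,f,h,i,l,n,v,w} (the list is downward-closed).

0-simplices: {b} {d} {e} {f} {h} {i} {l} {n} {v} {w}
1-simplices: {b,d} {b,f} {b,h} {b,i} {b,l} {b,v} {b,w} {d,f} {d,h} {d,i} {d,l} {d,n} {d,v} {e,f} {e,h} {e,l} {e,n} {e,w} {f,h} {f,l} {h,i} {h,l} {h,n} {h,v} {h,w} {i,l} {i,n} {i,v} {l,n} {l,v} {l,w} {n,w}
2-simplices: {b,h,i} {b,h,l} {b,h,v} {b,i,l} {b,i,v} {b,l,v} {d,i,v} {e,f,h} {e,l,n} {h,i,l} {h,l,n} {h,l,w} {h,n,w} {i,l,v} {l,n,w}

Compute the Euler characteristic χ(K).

n_0=10 n_1=32 n_2=15
χ=+10−32+15=-7

χ(K)=-7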